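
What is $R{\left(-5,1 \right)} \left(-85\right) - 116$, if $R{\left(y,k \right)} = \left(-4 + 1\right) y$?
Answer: $-1391$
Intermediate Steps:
$R{\left(y,k \right)} = - 3 y$
$R{\left(-5,1 \right)} \left(-85\right) - 116 = \left(-3\right) \left(-5\right) \left(-85\right) - 116 = 15 \left(-85\right) - 116 = -1275 - 116 = -1391$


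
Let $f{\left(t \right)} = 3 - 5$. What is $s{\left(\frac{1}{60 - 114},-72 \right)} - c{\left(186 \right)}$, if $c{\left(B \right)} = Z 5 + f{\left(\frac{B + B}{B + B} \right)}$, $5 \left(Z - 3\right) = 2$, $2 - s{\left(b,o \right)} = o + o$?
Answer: $131$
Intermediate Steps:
$f{\left(t \right)} = -2$
$s{\left(b,o \right)} = 2 - 2 o$ ($s{\left(b,o \right)} = 2 - \left(o + o\right) = 2 - 2 o$)
$Z = \frac{17}{5}$ ($Z = 3 + \frac{1}{5} \cdot 2 = 3 + \frac{2}{5} = \frac{17}{5} \approx 3.4$)
$c{\left(B \right)} = 15$ ($c{\left(B \right)} = \frac{17}{5} \cdot 5 - 2 = 17 - 2 = 15$)
$s{\left(\frac{1}{60 - 114},-72 \right)} - c{\left(186 \right)} = \left(2 - -144\right) - 15 = \left(2 + 144\right) - 15 = 146 - 15 = 131$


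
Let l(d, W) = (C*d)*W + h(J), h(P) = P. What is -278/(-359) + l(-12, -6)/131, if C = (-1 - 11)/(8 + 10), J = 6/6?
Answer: 19545/47029 ≈ 0.41559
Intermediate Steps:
J = 1 (J = 6*(⅙) = 1)
C = -⅔ (C = -12/18 = -12*1/18 = -⅔ ≈ -0.66667)
l(d, W) = 1 - 2*W*d/3 (l(d, W) = (-2*d/3)*W + 1 = -2*W*d/3 + 1 = 1 - 2*W*d/3)
-278/(-359) + l(-12, -6)/131 = -278/(-359) + (1 - ⅔*(-6)*(-12))/131 = -278*(-1/359) + (1 - 48)*(1/131) = 278/359 - 47*1/131 = 278/359 - 47/131 = 19545/47029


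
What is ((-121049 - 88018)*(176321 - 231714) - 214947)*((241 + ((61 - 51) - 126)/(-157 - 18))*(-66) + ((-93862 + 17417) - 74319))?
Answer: -337863890398661904/175 ≈ -1.9307e+15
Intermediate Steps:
((-121049 - 88018)*(176321 - 231714) - 214947)*((241 + ((61 - 51) - 126)/(-157 - 18))*(-66) + ((-93862 + 17417) - 74319)) = (-209067*(-55393) - 214947)*((241 + (10 - 126)/(-175))*(-66) + (-76445 - 74319)) = (11580848331 - 214947)*((241 - 116*(-1/175))*(-66) - 150764) = 11580633384*((241 + 116/175)*(-66) - 150764) = 11580633384*((42291/175)*(-66) - 150764) = 11580633384*(-2791206/175 - 150764) = 11580633384*(-29174906/175) = -337863890398661904/175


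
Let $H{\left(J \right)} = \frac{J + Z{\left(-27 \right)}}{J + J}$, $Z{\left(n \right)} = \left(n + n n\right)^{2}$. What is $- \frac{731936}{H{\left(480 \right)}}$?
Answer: $- \frac{58554880}{41107} \approx -1424.5$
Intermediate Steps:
$Z{\left(n \right)} = \left(n + n^{2}\right)^{2}$
$H{\left(J \right)} = \frac{492804 + J}{2 J}$ ($H{\left(J \right)} = \frac{J + \left(-27\right)^{2} \left(1 - 27\right)^{2}}{J + J} = \frac{J + 729 \left(-26\right)^{2}}{2 J} = \left(J + 729 \cdot 676\right) \frac{1}{2 J} = \left(J + 492804\right) \frac{1}{2 J} = \left(492804 + J\right) \frac{1}{2 J} = \frac{492804 + J}{2 J}$)
$- \frac{731936}{H{\left(480 \right)}} = - \frac{731936}{\frac{1}{2} \cdot \frac{1}{480} \left(492804 + 480\right)} = - \frac{731936}{\frac{1}{2} \cdot \frac{1}{480} \cdot 493284} = - \frac{731936}{\frac{41107}{80}} = \left(-731936\right) \frac{80}{41107} = - \frac{58554880}{41107}$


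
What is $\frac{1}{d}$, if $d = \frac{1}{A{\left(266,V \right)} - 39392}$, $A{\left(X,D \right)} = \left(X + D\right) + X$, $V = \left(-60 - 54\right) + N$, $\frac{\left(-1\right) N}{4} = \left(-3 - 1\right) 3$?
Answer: $-38926$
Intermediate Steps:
$N = 48$ ($N = - 4 \left(-3 - 1\right) 3 = - 4 \left(\left(-4\right) 3\right) = \left(-4\right) \left(-12\right) = 48$)
$V = -66$ ($V = \left(-60 - 54\right) + 48 = -114 + 48 = -66$)
$A{\left(X,D \right)} = D + 2 X$ ($A{\left(X,D \right)} = \left(D + X\right) + X = D + 2 X$)
$d = - \frac{1}{38926}$ ($d = \frac{1}{\left(-66 + 2 \cdot 266\right) - 39392} = \frac{1}{\left(-66 + 532\right) - 39392} = \frac{1}{466 - 39392} = \frac{1}{-38926} = - \frac{1}{38926} \approx -2.569 \cdot 10^{-5}$)
$\frac{1}{d} = \frac{1}{- \frac{1}{38926}} = -38926$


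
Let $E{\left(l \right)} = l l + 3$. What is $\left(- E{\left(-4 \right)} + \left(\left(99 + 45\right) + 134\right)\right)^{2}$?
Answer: $67081$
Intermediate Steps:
$E{\left(l \right)} = 3 + l^{2}$ ($E{\left(l \right)} = l^{2} + 3 = 3 + l^{2}$)
$\left(- E{\left(-4 \right)} + \left(\left(99 + 45\right) + 134\right)\right)^{2} = \left(- (3 + \left(-4\right)^{2}) + \left(\left(99 + 45\right) + 134\right)\right)^{2} = \left(- (3 + 16) + \left(144 + 134\right)\right)^{2} = \left(\left(-1\right) 19 + 278\right)^{2} = \left(-19 + 278\right)^{2} = 259^{2} = 67081$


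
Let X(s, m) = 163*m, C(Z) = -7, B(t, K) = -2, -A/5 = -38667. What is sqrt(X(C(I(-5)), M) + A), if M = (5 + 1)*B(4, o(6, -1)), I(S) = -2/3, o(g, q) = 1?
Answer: sqrt(191379) ≈ 437.47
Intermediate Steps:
A = 193335 (A = -5*(-38667) = 193335)
I(S) = -2/3 (I(S) = -2*1/3 = -2/3)
M = -12 (M = (5 + 1)*(-2) = 6*(-2) = -12)
sqrt(X(C(I(-5)), M) + A) = sqrt(163*(-12) + 193335) = sqrt(-1956 + 193335) = sqrt(191379)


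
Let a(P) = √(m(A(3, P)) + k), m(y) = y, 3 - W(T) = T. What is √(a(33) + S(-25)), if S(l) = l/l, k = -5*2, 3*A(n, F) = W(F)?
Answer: √(1 + 2*I*√5) ≈ 1.6707 + 1.3384*I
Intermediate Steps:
W(T) = 3 - T
A(n, F) = 1 - F/3 (A(n, F) = (3 - F)/3 = 1 - F/3)
k = -10
S(l) = 1
a(P) = √(-9 - P/3) (a(P) = √((1 - P/3) - 10) = √(-9 - P/3))
√(a(33) + S(-25)) = √(√(-81 - 3*33)/3 + 1) = √(√(-81 - 99)/3 + 1) = √(√(-180)/3 + 1) = √((6*I*√5)/3 + 1) = √(2*I*√5 + 1) = √(1 + 2*I*√5)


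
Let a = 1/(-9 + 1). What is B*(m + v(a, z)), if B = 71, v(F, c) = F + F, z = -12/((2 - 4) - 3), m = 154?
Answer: 43665/4 ≈ 10916.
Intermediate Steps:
a = -⅛ (a = 1/(-8) = -⅛ ≈ -0.12500)
z = 12/5 (z = -12/(-2 - 3) = -12/(-5) = -12*(-⅕) = 12/5 ≈ 2.4000)
v(F, c) = 2*F
B*(m + v(a, z)) = 71*(154 + 2*(-⅛)) = 71*(154 - ¼) = 71*(615/4) = 43665/4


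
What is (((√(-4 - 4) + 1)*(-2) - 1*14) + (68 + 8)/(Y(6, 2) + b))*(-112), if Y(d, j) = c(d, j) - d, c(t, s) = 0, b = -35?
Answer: 81984/41 + 448*I*√2 ≈ 1999.6 + 633.57*I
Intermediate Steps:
Y(d, j) = -d (Y(d, j) = 0 - d = -d)
(((√(-4 - 4) + 1)*(-2) - 1*14) + (68 + 8)/(Y(6, 2) + b))*(-112) = (((√(-4 - 4) + 1)*(-2) - 1*14) + (68 + 8)/(-1*6 - 35))*(-112) = (((√(-8) + 1)*(-2) - 14) + 76/(-6 - 35))*(-112) = (((2*I*√2 + 1)*(-2) - 14) + 76/(-41))*(-112) = (((1 + 2*I*√2)*(-2) - 14) + 76*(-1/41))*(-112) = (((-2 - 4*I*√2) - 14) - 76/41)*(-112) = ((-16 - 4*I*√2) - 76/41)*(-112) = (-732/41 - 4*I*√2)*(-112) = 81984/41 + 448*I*√2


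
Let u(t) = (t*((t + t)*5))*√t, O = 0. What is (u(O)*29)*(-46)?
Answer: 0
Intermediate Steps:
u(t) = 10*t^(5/2) (u(t) = (t*((2*t)*5))*√t = (t*(10*t))*√t = (10*t²)*√t = 10*t^(5/2))
(u(O)*29)*(-46) = ((10*0^(5/2))*29)*(-46) = ((10*0)*29)*(-46) = (0*29)*(-46) = 0*(-46) = 0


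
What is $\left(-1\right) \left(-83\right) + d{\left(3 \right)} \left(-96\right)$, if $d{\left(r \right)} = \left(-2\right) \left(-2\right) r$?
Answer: $-1069$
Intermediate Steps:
$d{\left(r \right)} = 4 r$
$\left(-1\right) \left(-83\right) + d{\left(3 \right)} \left(-96\right) = \left(-1\right) \left(-83\right) + 4 \cdot 3 \left(-96\right) = 83 + 12 \left(-96\right) = 83 - 1152 = -1069$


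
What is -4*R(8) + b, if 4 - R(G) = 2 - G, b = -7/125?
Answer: -5007/125 ≈ -40.056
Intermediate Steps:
b = -7/125 (b = -7*1/125 = -7/125 ≈ -0.056000)
R(G) = 2 + G (R(G) = 4 - (2 - G) = 4 + (-2 + G) = 2 + G)
-4*R(8) + b = -4*(2 + 8) - 7/125 = -4*10 - 7/125 = -40 - 7/125 = -5007/125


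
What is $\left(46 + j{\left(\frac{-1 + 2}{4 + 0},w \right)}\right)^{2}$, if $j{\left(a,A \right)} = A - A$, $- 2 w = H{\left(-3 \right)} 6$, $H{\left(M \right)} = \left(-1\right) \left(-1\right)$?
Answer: $2116$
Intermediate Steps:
$H{\left(M \right)} = 1$
$w = -3$ ($w = - \frac{1 \cdot 6}{2} = \left(- \frac{1}{2}\right) 6 = -3$)
$j{\left(a,A \right)} = 0$
$\left(46 + j{\left(\frac{-1 + 2}{4 + 0},w \right)}\right)^{2} = \left(46 + 0\right)^{2} = 46^{2} = 2116$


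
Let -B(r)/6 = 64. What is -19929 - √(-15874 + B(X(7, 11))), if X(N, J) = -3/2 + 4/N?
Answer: -19929 - I*√16258 ≈ -19929.0 - 127.51*I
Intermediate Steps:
X(N, J) = -3/2 + 4/N (X(N, J) = -3*½ + 4/N = -3/2 + 4/N)
B(r) = -384 (B(r) = -6*64 = -384)
-19929 - √(-15874 + B(X(7, 11))) = -19929 - √(-15874 - 384) = -19929 - √(-16258) = -19929 - I*√16258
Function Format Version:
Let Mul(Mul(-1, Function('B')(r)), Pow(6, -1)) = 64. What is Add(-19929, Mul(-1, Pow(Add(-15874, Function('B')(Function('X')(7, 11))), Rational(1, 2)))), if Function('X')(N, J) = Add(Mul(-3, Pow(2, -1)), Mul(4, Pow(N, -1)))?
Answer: Add(-19929, Mul(-1, I, Pow(16258, Rational(1, 2)))) ≈ Add(-19929., Mul(-127.51, I))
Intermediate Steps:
Function('X')(N, J) = Add(Rational(-3, 2), Mul(4, Pow(N, -1))) (Function('X')(N, J) = Add(Mul(-3, Rational(1, 2)), Mul(4, Pow(N, -1))) = Add(Rational(-3, 2), Mul(4, Pow(N, -1))))
Function('B')(r) = -384 (Function('B')(r) = Mul(-6, 64) = -384)
Add(-19929, Mul(-1, Pow(Add(-15874, Function('B')(Function('X')(7, 11))), Rational(1, 2)))) = Add(-19929, Mul(-1, Pow(Add(-15874, -384), Rational(1, 2)))) = Add(-19929, Mul(-1, Pow(-16258, Rational(1, 2)))) = Add(-19929, Mul(-1, Mul(I, Pow(16258, Rational(1, 2))))) = Add(-19929, Mul(-1, I, Pow(16258, Rational(1, 2))))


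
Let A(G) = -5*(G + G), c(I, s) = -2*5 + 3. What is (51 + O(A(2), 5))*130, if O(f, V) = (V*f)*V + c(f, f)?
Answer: -59280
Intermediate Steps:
c(I, s) = -7 (c(I, s) = -10 + 3 = -7)
A(G) = -10*G
O(f, V) = -7 + f*V**2 (O(f, V) = (V*f)*V - 7 = f*V**2 - 7 = -7 + f*V**2)
(51 + O(A(2), 5))*130 = (51 + (-7 - 10*2*5**2))*130 = (51 + (-7 - 20*25))*130 = (51 + (-7 - 500))*130 = (51 - 507)*130 = -456*130 = -59280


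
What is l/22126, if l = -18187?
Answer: -1399/1702 ≈ -0.82197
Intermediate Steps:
l/22126 = -18187/22126 = -18187*1/22126 = -1399/1702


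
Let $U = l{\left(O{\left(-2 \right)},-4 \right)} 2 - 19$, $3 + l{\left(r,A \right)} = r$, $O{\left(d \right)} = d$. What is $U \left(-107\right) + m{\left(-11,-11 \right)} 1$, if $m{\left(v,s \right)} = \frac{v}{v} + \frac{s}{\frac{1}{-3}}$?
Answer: $3137$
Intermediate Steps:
$l{\left(r,A \right)} = -3 + r$
$m{\left(v,s \right)} = 1 - 3 s$ ($m{\left(v,s \right)} = 1 + \frac{s}{- \frac{1}{3}} = 1 + s \left(-3\right) = 1 - 3 s$)
$U = -29$ ($U = \left(-3 - 2\right) 2 - 19 = \left(-5\right) 2 - 19 = -10 - 19 = -29$)
$U \left(-107\right) + m{\left(-11,-11 \right)} 1 = \left(-29\right) \left(-107\right) + \left(1 - -33\right) 1 = 3103 + \left(1 + 33\right) 1 = 3103 + 34 \cdot 1 = 3103 + 34 = 3137$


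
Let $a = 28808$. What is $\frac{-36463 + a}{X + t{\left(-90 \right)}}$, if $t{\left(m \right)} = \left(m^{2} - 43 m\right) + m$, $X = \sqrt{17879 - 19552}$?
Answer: $- \frac{90941400}{141136073} + \frac{7655 i \sqrt{1673}}{141136073} \approx -0.64435 + 0.0022185 i$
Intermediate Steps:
$X = i \sqrt{1673}$ ($X = \sqrt{-1673} = i \sqrt{1673} \approx 40.902 i$)
$t{\left(m \right)} = m^{2} - 42 m$
$\frac{-36463 + a}{X + t{\left(-90 \right)}} = \frac{-36463 + 28808}{i \sqrt{1673} - 90 \left(-42 - 90\right)} = - \frac{7655}{i \sqrt{1673} - -11880} = - \frac{7655}{i \sqrt{1673} + 11880} = - \frac{7655}{11880 + i \sqrt{1673}}$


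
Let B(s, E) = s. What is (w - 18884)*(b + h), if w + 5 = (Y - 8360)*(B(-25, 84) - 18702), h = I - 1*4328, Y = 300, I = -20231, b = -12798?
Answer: -5637945747967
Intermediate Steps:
h = -24559 (h = -20231 - 1*4328 = -20231 - 4328 = -24559)
w = 150939615 (w = -5 + (300 - 8360)*(-25 - 18702) = -5 - 8060*(-18727) = -5 + 150939620 = 150939615)
(w - 18884)*(b + h) = (150939615 - 18884)*(-12798 - 24559) = 150920731*(-37357) = -5637945747967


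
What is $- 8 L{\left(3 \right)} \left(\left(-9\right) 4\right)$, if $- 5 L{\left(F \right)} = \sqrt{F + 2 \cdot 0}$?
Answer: $- \frac{288 \sqrt{3}}{5} \approx -99.766$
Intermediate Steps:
$L{\left(F \right)} = - \frac{\sqrt{F}}{5}$ ($L{\left(F \right)} = - \frac{\sqrt{F + 2 \cdot 0}}{5} = - \frac{\sqrt{F + 0}}{5} = - \frac{\sqrt{F}}{5}$)
$- 8 L{\left(3 \right)} \left(\left(-9\right) 4\right) = - 8 \left(- \frac{\sqrt{3}}{5}\right) \left(\left(-9\right) 4\right) = \frac{8 \sqrt{3}}{5} \left(-36\right) = - \frac{288 \sqrt{3}}{5}$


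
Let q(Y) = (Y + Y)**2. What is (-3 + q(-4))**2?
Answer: 3721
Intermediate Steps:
q(Y) = 4*Y**2 (q(Y) = (2*Y)**2 = 4*Y**2)
(-3 + q(-4))**2 = (-3 + 4*(-4)**2)**2 = (-3 + 4*16)**2 = (-3 + 64)**2 = 61**2 = 3721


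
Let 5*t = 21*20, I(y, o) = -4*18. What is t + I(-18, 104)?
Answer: 12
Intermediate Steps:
I(y, o) = -72
t = 84 (t = (21*20)/5 = (1/5)*420 = 84)
t + I(-18, 104) = 84 - 72 = 12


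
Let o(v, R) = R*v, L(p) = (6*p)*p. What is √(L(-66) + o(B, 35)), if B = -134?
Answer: √21446 ≈ 146.44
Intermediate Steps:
L(p) = 6*p²
√(L(-66) + o(B, 35)) = √(6*(-66)² + 35*(-134)) = √(6*4356 - 4690) = √(26136 - 4690) = √21446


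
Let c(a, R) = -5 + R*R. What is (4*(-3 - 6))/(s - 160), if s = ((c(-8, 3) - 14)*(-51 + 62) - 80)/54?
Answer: 972/4415 ≈ 0.22016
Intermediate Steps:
c(a, R) = -5 + R²
s = -95/27 (s = (((-5 + 3²) - 14)*(-51 + 62) - 80)/54 = (((-5 + 9) - 14)*11 - 80)*(1/54) = ((4 - 14)*11 - 80)*(1/54) = (-10*11 - 80)*(1/54) = (-110 - 80)*(1/54) = -190*1/54 = -95/27 ≈ -3.5185)
(4*(-3 - 6))/(s - 160) = (4*(-3 - 6))/(-95/27 - 160) = (4*(-9))/(-4415/27) = -27/4415*(-36) = 972/4415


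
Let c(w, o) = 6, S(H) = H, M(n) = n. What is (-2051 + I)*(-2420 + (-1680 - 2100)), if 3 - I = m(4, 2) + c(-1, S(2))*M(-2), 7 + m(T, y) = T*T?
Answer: 12679000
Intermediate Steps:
m(T, y) = -7 + T**2 (m(T, y) = -7 + T*T = -7 + T**2)
I = 6 (I = 3 - ((-7 + 4**2) + 6*(-2)) = 3 - ((-7 + 16) - 12) = 3 - (9 - 12) = 3 - 1*(-3) = 3 + 3 = 6)
(-2051 + I)*(-2420 + (-1680 - 2100)) = (-2051 + 6)*(-2420 + (-1680 - 2100)) = -2045*(-2420 - 3780) = -2045*(-6200) = 12679000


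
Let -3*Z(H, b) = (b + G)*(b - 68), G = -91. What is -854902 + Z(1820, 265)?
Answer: -866328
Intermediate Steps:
Z(H, b) = -(-91 + b)*(-68 + b)/3 (Z(H, b) = -(b - 91)*(b - 68)/3 = -(-91 + b)*(-68 + b)/3)
-854902 + Z(1820, 265) = -854902 + (-6188/3 + 53*265 - 1/3*265**2) = -854902 + (-6188/3 + 14045 - 1/3*70225) = -854902 + (-6188/3 + 14045 - 70225/3) = -854902 - 11426 = -866328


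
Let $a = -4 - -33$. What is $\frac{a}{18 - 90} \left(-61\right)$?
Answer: $\frac{1769}{72} \approx 24.569$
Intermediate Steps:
$a = 29$ ($a = -4 + 33 = 29$)
$\frac{a}{18 - 90} \left(-61\right) = \frac{29}{18 - 90} \left(-61\right) = \frac{29}{-72} \left(-61\right) = 29 \left(- \frac{1}{72}\right) \left(-61\right) = \left(- \frac{29}{72}\right) \left(-61\right) = \frac{1769}{72}$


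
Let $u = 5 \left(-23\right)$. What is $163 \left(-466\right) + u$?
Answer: $-76073$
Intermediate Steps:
$u = -115$
$163 \left(-466\right) + u = 163 \left(-466\right) - 115 = -75958 - 115 = -76073$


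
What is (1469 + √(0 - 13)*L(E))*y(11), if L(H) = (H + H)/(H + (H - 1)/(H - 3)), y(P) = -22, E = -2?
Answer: -32318 - 440*I*√13/7 ≈ -32318.0 - 226.63*I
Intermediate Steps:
L(H) = 2*H/(H + (-1 + H)/(-3 + H)) (L(H) = (2*H)/(H + (-1 + H)/(-3 + H)) = 2*H/(H + (-1 + H)/(-3 + H)))
(1469 + √(0 - 13)*L(E))*y(11) = (1469 + √(0 - 13)*(2*(-2)*(-3 - 2)/(-1 + (-2)² - 2*(-2))))*(-22) = (1469 + √(-13)*(2*(-2)*(-5)/(-1 + 4 + 4)))*(-22) = (1469 + (I*√13)*(2*(-2)*(-5)/7))*(-22) = (1469 + (I*√13)*(2*(-2)*(⅐)*(-5)))*(-22) = (1469 + (I*√13)*(20/7))*(-22) = (1469 + 20*I*√13/7)*(-22) = -32318 - 440*I*√13/7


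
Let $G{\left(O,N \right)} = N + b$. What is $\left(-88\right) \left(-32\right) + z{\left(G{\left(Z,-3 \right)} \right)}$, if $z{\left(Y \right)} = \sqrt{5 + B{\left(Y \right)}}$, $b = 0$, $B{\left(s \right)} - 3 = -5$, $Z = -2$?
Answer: $2816 + \sqrt{3} \approx 2817.7$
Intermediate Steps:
$B{\left(s \right)} = -2$ ($B{\left(s \right)} = 3 - 5 = -2$)
$G{\left(O,N \right)} = N$ ($G{\left(O,N \right)} = N + 0 = N$)
$z{\left(Y \right)} = \sqrt{3}$ ($z{\left(Y \right)} = \sqrt{5 - 2} = \sqrt{3}$)
$\left(-88\right) \left(-32\right) + z{\left(G{\left(Z,-3 \right)} \right)} = \left(-88\right) \left(-32\right) + \sqrt{3} = 2816 + \sqrt{3}$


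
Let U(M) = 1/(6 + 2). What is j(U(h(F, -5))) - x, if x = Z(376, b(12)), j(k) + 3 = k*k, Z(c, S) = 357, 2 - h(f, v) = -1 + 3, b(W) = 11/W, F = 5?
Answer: -23039/64 ≈ -359.98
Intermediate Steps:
h(f, v) = 0 (h(f, v) = 2 - (-1 + 3) = 2 - 1*2 = 2 - 2 = 0)
U(M) = 1/8
j(k) = -3 + k**2 (j(k) = -3 + k*k = -3 + k**2)
x = 357
j(U(h(F, -5))) - x = (-3 + (1/8)**2) - 1*357 = (-3 + 1/64) - 357 = -191/64 - 357 = -23039/64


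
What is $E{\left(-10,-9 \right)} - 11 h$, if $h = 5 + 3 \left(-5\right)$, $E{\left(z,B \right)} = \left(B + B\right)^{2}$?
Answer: $434$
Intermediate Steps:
$E{\left(z,B \right)} = 4 B^{2}$ ($E{\left(z,B \right)} = \left(2 B\right)^{2} = 4 B^{2}$)
$h = -10$ ($h = 5 - 15 = -10$)
$E{\left(-10,-9 \right)} - 11 h = 4 \left(-9\right)^{2} - -110 = 4 \cdot 81 + 110 = 324 + 110 = 434$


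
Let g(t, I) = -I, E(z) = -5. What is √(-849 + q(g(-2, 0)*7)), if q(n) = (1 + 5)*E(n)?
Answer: I*√879 ≈ 29.648*I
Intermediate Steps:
q(n) = -30 (q(n) = (1 + 5)*(-5) = 6*(-5) = -30)
√(-849 + q(g(-2, 0)*7)) = √(-849 - 30) = √(-879) = I*√879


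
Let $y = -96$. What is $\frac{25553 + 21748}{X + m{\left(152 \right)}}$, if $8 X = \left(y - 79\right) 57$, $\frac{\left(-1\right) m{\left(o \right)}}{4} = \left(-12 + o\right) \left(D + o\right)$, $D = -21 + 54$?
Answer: $- \frac{378408}{838775} \approx -0.45114$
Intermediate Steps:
$D = 33$
$m{\left(o \right)} = - 4 \left(-12 + o\right) \left(33 + o\right)$
$X = - \frac{9975}{8}$ ($X = \frac{\left(-96 - 79\right) 57}{8} = \frac{\left(-175\right) 57}{8} = \frac{1}{8} \left(-9975\right) = - \frac{9975}{8} \approx -1246.9$)
$\frac{25553 + 21748}{X + m{\left(152 \right)}} = \frac{25553 + 21748}{- \frac{9975}{8} - \left(11184 + 92416\right)} = \frac{47301}{- \frac{9975}{8} - 103600} = \frac{47301}{- \frac{838775}{8}} = 47301 \left(- \frac{8}{838775}\right) = - \frac{378408}{838775}$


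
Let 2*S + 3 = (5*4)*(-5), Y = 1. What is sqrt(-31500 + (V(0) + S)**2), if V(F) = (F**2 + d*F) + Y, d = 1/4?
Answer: I*sqrt(115799)/2 ≈ 170.15*I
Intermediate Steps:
S = -103/2 (S = -3/2 + ((5*4)*(-5))/2 = -3/2 + (20*(-5))/2 = -3/2 + (1/2)*(-100) = -3/2 - 50 = -103/2 ≈ -51.500)
d = 1/4 ≈ 0.25000
V(F) = 1 + F**2 + F/4 (V(F) = (F**2 + F/4) + 1 = 1 + F**2 + F/4)
sqrt(-31500 + (V(0) + S)**2) = sqrt(-31500 + ((1 + 0**2 + (1/4)*0) - 103/2)**2) = sqrt(-31500 + ((1 + 0 + 0) - 103/2)**2) = sqrt(-31500 + (1 - 103/2)**2) = sqrt(-31500 + (-101/2)**2) = sqrt(-31500 + 10201/4) = sqrt(-115799/4) = I*sqrt(115799)/2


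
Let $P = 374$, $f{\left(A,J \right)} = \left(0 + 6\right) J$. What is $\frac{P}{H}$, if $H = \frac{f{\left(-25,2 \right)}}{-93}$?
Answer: $- \frac{5797}{2} \approx -2898.5$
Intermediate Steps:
$f{\left(A,J \right)} = 6 J$
$H = - \frac{4}{31}$ ($H = \frac{6 \cdot 2}{-93} = 12 \left(- \frac{1}{93}\right) = - \frac{4}{31} \approx -0.12903$)
$\frac{P}{H} = \frac{374}{- \frac{4}{31}} = 374 \left(- \frac{31}{4}\right) = - \frac{5797}{2}$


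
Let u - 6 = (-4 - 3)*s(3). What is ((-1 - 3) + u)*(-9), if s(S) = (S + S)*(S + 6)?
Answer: 3384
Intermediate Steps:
s(S) = 2*S*(6 + S) (s(S) = (2*S)*(6 + S) = 2*S*(6 + S))
u = -372 (u = 6 + (-4 - 3)*(2*3*(6 + 3)) = 6 - 14*3*9 = 6 - 7*54 = 6 - 378 = -372)
((-1 - 3) + u)*(-9) = ((-1 - 3) - 372)*(-9) = (-4 - 372)*(-9) = -376*(-9) = 3384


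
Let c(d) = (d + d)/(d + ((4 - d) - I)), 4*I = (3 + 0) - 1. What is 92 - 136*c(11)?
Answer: -5340/7 ≈ -762.86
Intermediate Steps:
I = ½ (I = ((3 + 0) - 1)/4 = (3 - 1)/4 = (¼)*2 = ½ ≈ 0.50000)
c(d) = 4*d/7 (c(d) = (d + d)/(d + ((4 - d) - 1*½)) = (2*d)/(d + ((4 - d) - ½)) = (2*d)/(d + (7/2 - d)) = (2*d)/(7/2) = (2*d)*(2/7) = 4*d/7)
92 - 136*c(11) = 92 - 544*11/7 = 92 - 136*44/7 = 92 - 5984/7 = -5340/7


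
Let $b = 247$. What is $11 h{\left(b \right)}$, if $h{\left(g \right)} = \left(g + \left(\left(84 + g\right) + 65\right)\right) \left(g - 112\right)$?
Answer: $954855$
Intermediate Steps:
$h{\left(g \right)} = \left(-112 + g\right) \left(149 + 2 g\right)$ ($h{\left(g \right)} = \left(g + \left(149 + g\right)\right) \left(-112 + g\right) = \left(149 + 2 g\right) \left(-112 + g\right) = \left(-112 + g\right) \left(149 + 2 g\right)$)
$11 h{\left(b \right)} = 11 \left(-16688 - 18525 + 2 \cdot 247^{2}\right) = 11 \left(-16688 - 18525 + 2 \cdot 61009\right) = 11 \left(-16688 - 18525 + 122018\right) = 11 \cdot 86805 = 954855$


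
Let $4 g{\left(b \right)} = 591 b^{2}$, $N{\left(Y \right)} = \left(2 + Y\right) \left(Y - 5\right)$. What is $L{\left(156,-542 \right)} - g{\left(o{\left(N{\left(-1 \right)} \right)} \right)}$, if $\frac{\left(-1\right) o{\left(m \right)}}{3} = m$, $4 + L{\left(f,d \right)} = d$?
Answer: $-48417$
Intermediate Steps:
$N{\left(Y \right)} = \left(-5 + Y\right) \left(2 + Y\right)$ ($N{\left(Y \right)} = \left(2 + Y\right) \left(-5 + Y\right) = \left(-5 + Y\right) \left(2 + Y\right)$)
$L{\left(f,d \right)} = -4 + d$
$o{\left(m \right)} = - 3 m$
$g{\left(b \right)} = \frac{591 b^{2}}{4}$
$L{\left(156,-542 \right)} - g{\left(o{\left(N{\left(-1 \right)} \right)} \right)} = \left(-4 - 542\right) - \frac{591 \left(- 3 \left(-10 + \left(-1\right)^{2} - -3\right)\right)^{2}}{4} = -546 - \frac{591 \left(- 3 \left(-10 + 1 + 3\right)\right)^{2}}{4} = -546 - \frac{591 \left(\left(-3\right) \left(-6\right)\right)^{2}}{4} = -546 - \frac{591 \cdot 18^{2}}{4} = -546 - \frac{591}{4} \cdot 324 = -546 - 47871 = -48417$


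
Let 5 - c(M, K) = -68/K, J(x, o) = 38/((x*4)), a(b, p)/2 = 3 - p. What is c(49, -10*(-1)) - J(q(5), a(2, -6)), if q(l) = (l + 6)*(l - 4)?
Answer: 1203/110 ≈ 10.936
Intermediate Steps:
q(l) = (-4 + l)*(6 + l) (q(l) = (6 + l)*(-4 + l) = (-4 + l)*(6 + l))
a(b, p) = 6 - 2*p (a(b, p) = 2*(3 - p) = 6 - 2*p)
J(x, o) = 19/(2*x) (J(x, o) = 38/((4*x)) = 38*(1/(4*x)) = 19/(2*x))
c(M, K) = 5 + 68/K (c(M, K) = 5 - (-68)/K = 5 + 68/K)
c(49, -10*(-1)) - J(q(5), a(2, -6)) = (5 + 68/((-10*(-1)))) - 19/(2*(-24 + 5**2 + 2*5)) = (5 + 68/10) - 19/(2*(-24 + 25 + 10)) = (5 + 68*(1/10)) - 19/(2*11) = (5 + 34/5) - 19/(2*11) = 59/5 - 1*19/22 = 59/5 - 19/22 = 1203/110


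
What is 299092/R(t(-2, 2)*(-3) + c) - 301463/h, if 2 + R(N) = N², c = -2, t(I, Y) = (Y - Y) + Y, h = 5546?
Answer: 820036763/171926 ≈ 4769.7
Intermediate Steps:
t(I, Y) = Y (t(I, Y) = 0 + Y = Y)
R(N) = -2 + N²
299092/R(t(-2, 2)*(-3) + c) - 301463/h = 299092/(-2 + (2*(-3) - 2)²) - 301463/5546 = 299092/(-2 + (-6 - 2)²) - 301463*1/5546 = 299092/(-2 + (-8)²) - 301463/5546 = 299092/(-2 + 64) - 301463/5546 = 299092/62 - 301463/5546 = 299092*(1/62) - 301463/5546 = 149546/31 - 301463/5546 = 820036763/171926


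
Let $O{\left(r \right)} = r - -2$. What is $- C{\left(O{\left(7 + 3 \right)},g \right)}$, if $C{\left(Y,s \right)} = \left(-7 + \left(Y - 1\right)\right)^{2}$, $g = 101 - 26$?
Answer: $-16$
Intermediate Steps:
$g = 75$
$O{\left(r \right)} = 2 + r$ ($O{\left(r \right)} = r + 2 = 2 + r$)
$C{\left(Y,s \right)} = \left(-8 + Y\right)^{2}$ ($C{\left(Y,s \right)} = \left(-7 + \left(-1 + Y\right)\right)^{2} = \left(-8 + Y\right)^{2}$)
$- C{\left(O{\left(7 + 3 \right)},g \right)} = - \left(-8 + \left(2 + \left(7 + 3\right)\right)\right)^{2} = - \left(-8 + \left(2 + 10\right)\right)^{2} = - \left(-8 + 12\right)^{2} = - 4^{2} = \left(-1\right) 16 = -16$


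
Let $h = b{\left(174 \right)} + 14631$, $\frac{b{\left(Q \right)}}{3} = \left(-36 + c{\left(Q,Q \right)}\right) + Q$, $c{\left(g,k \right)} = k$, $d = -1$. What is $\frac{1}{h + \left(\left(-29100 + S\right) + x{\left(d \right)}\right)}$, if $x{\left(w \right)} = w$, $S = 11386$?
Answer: $- \frac{1}{2148} \approx -0.00046555$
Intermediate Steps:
$b{\left(Q \right)} = -108 + 6 Q$ ($b{\left(Q \right)} = 3 \left(\left(-36 + Q\right) + Q\right) = 3 \left(-36 + 2 Q\right) = -108 + 6 Q$)
$h = 15567$ ($h = \left(-108 + 6 \cdot 174\right) + 14631 = \left(-108 + 1044\right) + 14631 = 936 + 14631 = 15567$)
$\frac{1}{h + \left(\left(-29100 + S\right) + x{\left(d \right)}\right)} = \frac{1}{15567 + \left(\left(-29100 + 11386\right) - 1\right)} = \frac{1}{15567 - 17715} = \frac{1}{-2148} = - \frac{1}{2148}$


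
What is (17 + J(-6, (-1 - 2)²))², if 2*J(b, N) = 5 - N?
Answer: 225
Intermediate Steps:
J(b, N) = 5/2 - N/2 (J(b, N) = (5 - N)/2 = 5/2 - N/2)
(17 + J(-6, (-1 - 2)²))² = (17 + (5/2 - (-1 - 2)²/2))² = (17 + (5/2 - ½*(-3)²))² = (17 + (5/2 - ½*9))² = (17 + (5/2 - 9/2))² = (17 - 2)² = 15² = 225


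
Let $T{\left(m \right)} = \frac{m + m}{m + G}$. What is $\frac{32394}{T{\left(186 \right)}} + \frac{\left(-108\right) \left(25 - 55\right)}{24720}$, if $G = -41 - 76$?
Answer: $\frac{19185765}{3193} \approx 6008.7$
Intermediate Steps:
$G = -117$ ($G = -41 - 76 = -117$)
$T{\left(m \right)} = \frac{2 m}{-117 + m}$ ($T{\left(m \right)} = \frac{m + m}{m - 117} = \frac{2 m}{-117 + m}$)
$\frac{32394}{T{\left(186 \right)}} + \frac{\left(-108\right) \left(25 - 55\right)}{24720} = \frac{32394}{2 \cdot 186 \frac{1}{-117 + 186}} + \frac{\left(-108\right) \left(25 - 55\right)}{24720} = \frac{32394}{2 \cdot 186 \cdot \frac{1}{69}} + \left(-108\right) \left(-30\right) \frac{1}{24720} = \frac{32394}{2 \cdot 186 \cdot \frac{1}{69}} + 3240 \cdot \frac{1}{24720} = \frac{32394}{\frac{124}{23}} + \frac{27}{206} = 32394 \cdot \frac{23}{124} + \frac{27}{206} = \frac{372531}{62} + \frac{27}{206} = \frac{19185765}{3193}$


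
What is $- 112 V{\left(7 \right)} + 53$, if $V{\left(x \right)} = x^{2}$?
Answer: $-5435$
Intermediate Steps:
$- 112 V{\left(7 \right)} + 53 = - 112 \cdot 7^{2} + 53 = \left(-112\right) 49 + 53 = -5488 + 53 = -5435$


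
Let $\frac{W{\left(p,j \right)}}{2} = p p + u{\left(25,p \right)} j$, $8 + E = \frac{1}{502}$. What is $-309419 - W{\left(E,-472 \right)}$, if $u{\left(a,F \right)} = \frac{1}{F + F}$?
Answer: $- \frac{156629040665833}{505898030} \approx -3.0961 \cdot 10^{5}$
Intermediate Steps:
$u{\left(a,F \right)} = \frac{1}{2 F}$
$E = - \frac{4015}{502}$ ($E = -8 + \frac{1}{502} = - \frac{4015}{502} \approx -7.998$)
$W{\left(p,j \right)} = 2 p^{2} + \frac{j}{p}$ ($W{\left(p,j \right)} = 2 \left(p p + \frac{1}{2 p} j\right) = 2 \left(p^{2} + \frac{j}{2 p}\right) = 2 p^{2} + \frac{j}{p}$)
$-309419 - W{\left(E,-472 \right)} = -309419 - \frac{-472 + 2 \left(- \frac{4015}{502}\right)^{3}}{- \frac{4015}{502}} = -309419 - - \frac{502 \left(-472 + 2 \left(- \frac{64722703375}{126506008}\right)\right)}{4015} = -309419 - - \frac{502 \left(-472 - \frac{64722703375}{63253004}\right)}{4015} = -309419 - \left(- \frac{502}{4015}\right) \left(- \frac{94578121263}{63253004}\right) = -309419 - \frac{94578121263}{505898030} = - \frac{156629040665833}{505898030}$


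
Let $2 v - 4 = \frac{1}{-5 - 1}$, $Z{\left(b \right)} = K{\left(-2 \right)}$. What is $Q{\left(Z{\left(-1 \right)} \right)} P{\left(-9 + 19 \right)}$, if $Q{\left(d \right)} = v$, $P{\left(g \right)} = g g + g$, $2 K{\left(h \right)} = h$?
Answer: $\frac{1265}{6} \approx 210.83$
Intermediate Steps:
$K{\left(h \right)} = \frac{h}{2}$
$Z{\left(b \right)} = -1$ ($Z{\left(b \right)} = \frac{1}{2} \left(-2\right) = -1$)
$P{\left(g \right)} = g + g^{2}$ ($P{\left(g \right)} = g^{2} + g = g + g^{2}$)
$v = \frac{23}{12}$ ($v = 2 + \frac{1}{2 \left(-5 - 1\right)} = 2 + \frac{1}{2 \left(-6\right)} = 2 + \frac{1}{2} \left(- \frac{1}{6}\right) = 2 - \frac{1}{12} = \frac{23}{12} \approx 1.9167$)
$Q{\left(d \right)} = \frac{23}{12}$
$Q{\left(Z{\left(-1 \right)} \right)} P{\left(-9 + 19 \right)} = \frac{23 \left(-9 + 19\right) \left(1 + \left(-9 + 19\right)\right)}{12} = \frac{23 \cdot 10 \left(1 + 10\right)}{12} = \frac{23 \cdot 10 \cdot 11}{12} = \frac{23}{12} \cdot 110 = \frac{1265}{6}$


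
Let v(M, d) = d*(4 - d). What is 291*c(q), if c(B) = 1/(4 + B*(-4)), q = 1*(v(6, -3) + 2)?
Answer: 291/80 ≈ 3.6375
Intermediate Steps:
q = -19 (q = 1*(-3*(4 - 1*(-3)) + 2) = 1*(-3*(4 + 3) + 2) = 1*(-3*7 + 2) = 1*(-21 + 2) = 1*(-19) = -19)
c(B) = 1/(4 - 4*B)
291*c(q) = 291*(-1/(-4 + 4*(-19))) = 291*(-1/(-4 - 76)) = 291*(-1/(-80)) = 291*(-1*(-1/80)) = 291*(1/80) = 291/80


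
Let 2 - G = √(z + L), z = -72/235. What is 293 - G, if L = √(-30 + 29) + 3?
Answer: 291 + √(148755 + 55225*I)/235 ≈ 292.67 + 0.2997*I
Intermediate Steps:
z = -72/235 (z = -72*1/235 = -72/235 ≈ -0.30638)
L = 3 + I (L = √(-1) + 3 = I + 3 = 3 + I ≈ 3.0 + 1.0*I)
G = 2 - √(633/235 + I) (G = 2 - √(-72/235 + (3 + I)) = 2 - √(633/235 + I) ≈ 0.33164 - 0.2997*I)
293 - G = 293 - (2 - √(148755 + 55225*I)/235) = 293 + (-2 + √(148755 + 55225*I)/235) = 291 + √(148755 + 55225*I)/235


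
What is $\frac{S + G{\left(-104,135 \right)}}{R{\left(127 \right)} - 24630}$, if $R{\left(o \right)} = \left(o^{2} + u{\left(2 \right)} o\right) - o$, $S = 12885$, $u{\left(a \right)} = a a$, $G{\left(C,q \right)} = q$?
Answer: $- \frac{93}{58} \approx -1.6034$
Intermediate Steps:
$u{\left(a \right)} = a^{2}$
$R{\left(o \right)} = o^{2} + 3 o$ ($R{\left(o \right)} = \left(o^{2} + 2^{2} o\right) - o = \left(o^{2} + 4 o\right) - o = o^{2} + 3 o$)
$\frac{S + G{\left(-104,135 \right)}}{R{\left(127 \right)} - 24630} = \frac{12885 + 135}{127 \left(3 + 127\right) - 24630} = \frac{13020}{127 \cdot 130 - 24630} = \frac{13020}{16510 - 24630} = \frac{13020}{-8120} = 13020 \left(- \frac{1}{8120}\right) = - \frac{93}{58}$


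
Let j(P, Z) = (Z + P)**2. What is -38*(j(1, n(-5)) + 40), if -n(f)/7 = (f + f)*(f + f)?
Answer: -18568358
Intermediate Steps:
n(f) = -28*f**2 (n(f) = -7*(f + f)*(f + f) = -7*2*f*2*f = -28*f**2)
j(P, Z) = (P + Z)**2
-38*(j(1, n(-5)) + 40) = -38*((1 - 28*(-5)**2)**2 + 40) = -38*((1 - 28*25)**2 + 40) = -38*((1 - 700)**2 + 40) = -38*((-699)**2 + 40) = -38*(488601 + 40) = -38*488641 = -18568358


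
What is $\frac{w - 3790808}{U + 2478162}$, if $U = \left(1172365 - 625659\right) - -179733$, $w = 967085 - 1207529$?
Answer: $- \frac{4031252}{3204601} \approx -1.258$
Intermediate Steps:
$w = -240444$ ($w = 967085 - 1207529 = -240444$)
$U = 726439$ ($U = \left(1172365 - 625659\right) + 179733 = 546706 + 179733 = 726439$)
$\frac{w - 3790808}{U + 2478162} = \frac{-240444 - 3790808}{726439 + 2478162} = - \frac{4031252}{3204601}$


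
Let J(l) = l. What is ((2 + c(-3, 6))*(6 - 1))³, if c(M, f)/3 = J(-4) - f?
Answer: -2744000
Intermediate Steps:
c(M, f) = -12 - 3*f (c(M, f) = 3*(-4 - f) = -12 - 3*f)
((2 + c(-3, 6))*(6 - 1))³ = ((2 + (-12 - 3*6))*(6 - 1))³ = ((2 + (-12 - 18))*5)³ = ((2 - 30)*5)³ = (-28*5)³ = (-140)³ = -2744000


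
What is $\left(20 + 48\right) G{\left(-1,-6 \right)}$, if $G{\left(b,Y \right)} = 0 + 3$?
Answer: $204$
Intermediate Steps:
$G{\left(b,Y \right)} = 3$
$\left(20 + 48\right) G{\left(-1,-6 \right)} = \left(20 + 48\right) 3 = 68 \cdot 3 = 204$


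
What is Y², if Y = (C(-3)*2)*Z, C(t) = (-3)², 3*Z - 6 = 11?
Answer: 10404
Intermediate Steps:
Z = 17/3 (Z = 2 + (⅓)*11 = 2 + 11/3 = 17/3 ≈ 5.6667)
C(t) = 9
Y = 102 (Y = (9*2)*(17/3) = 18*(17/3) = 102)
Y² = 102² = 10404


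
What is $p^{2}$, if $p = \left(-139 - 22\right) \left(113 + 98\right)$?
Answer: $1154028841$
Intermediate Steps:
$p = -33971$ ($p = \left(-161\right) 211 = -33971$)
$p^{2} = \left(-33971\right)^{2} = 1154028841$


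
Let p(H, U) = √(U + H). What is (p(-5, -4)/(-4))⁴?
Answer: 81/256 ≈ 0.31641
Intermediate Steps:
p(H, U) = √(H + U)
(p(-5, -4)/(-4))⁴ = (√(-5 - 4)/(-4))⁴ = (√(-9)*(-¼))⁴ = ((3*I)*(-¼))⁴ = (-3*I/4)⁴ = 81/256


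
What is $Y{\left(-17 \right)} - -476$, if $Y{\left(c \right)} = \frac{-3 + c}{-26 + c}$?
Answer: $\frac{20488}{43} \approx 476.46$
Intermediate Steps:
$Y{\left(c \right)} = \frac{-3 + c}{-26 + c}$
$Y{\left(-17 \right)} - -476 = \frac{-3 - 17}{-26 - 17} - -476 = \frac{1}{-43} \left(-20\right) + 476 = \left(- \frac{1}{43}\right) \left(-20\right) + 476 = \frac{20}{43} + 476 = \frac{20488}{43}$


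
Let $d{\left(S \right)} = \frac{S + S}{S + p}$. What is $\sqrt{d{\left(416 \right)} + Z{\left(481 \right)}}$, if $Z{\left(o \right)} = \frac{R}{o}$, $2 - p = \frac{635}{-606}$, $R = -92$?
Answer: $\frac{2 \sqrt{6692215725890617}}{122146583} \approx 1.3395$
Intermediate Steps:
$p = \frac{1847}{606}$ ($p = 2 - \frac{635}{-606} = 2 - 635 \left(- \frac{1}{606}\right) = 2 - - \frac{635}{606} = 2 + \frac{635}{606} = \frac{1847}{606} \approx 3.0479$)
$d{\left(S \right)} = \frac{2 S}{\frac{1847}{606} + S}$ ($d{\left(S \right)} = \frac{S + S}{S + \frac{1847}{606}} = \frac{2 S}{\frac{1847}{606} + S}$)
$Z{\left(o \right)} = - \frac{92}{o}$
$\sqrt{d{\left(416 \right)} + Z{\left(481 \right)}} = \sqrt{1212 \cdot 416 \frac{1}{1847 + 606 \cdot 416} - \frac{92}{481}} = \sqrt{1212 \cdot 416 \frac{1}{1847 + 252096} - \frac{92}{481}} = \sqrt{1212 \cdot 416 \cdot \frac{1}{253943} - \frac{92}{481}} = \sqrt{\frac{504192}{253943} - \frac{92}{481}} = \sqrt{\frac{219153596}{122146583}} = \frac{2 \sqrt{6692215725890617}}{122146583}$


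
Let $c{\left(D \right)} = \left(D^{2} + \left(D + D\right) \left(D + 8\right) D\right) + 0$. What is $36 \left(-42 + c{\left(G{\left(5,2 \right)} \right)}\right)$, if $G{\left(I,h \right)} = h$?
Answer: $1512$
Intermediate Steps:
$c{\left(D \right)} = D^{2} + 2 D^{2} \left(8 + D\right)$ ($c{\left(D \right)} = \left(D^{2} + 2 D \left(8 + D\right) D\right) + 0 = \left(D^{2} + 2 D^{2} \left(8 + D\right)\right) + 0 = D^{2} + 2 D^{2} \left(8 + D\right)$)
$36 \left(-42 + c{\left(G{\left(5,2 \right)} \right)}\right) = 36 \left(-42 + 2^{2} \left(17 + 2 \cdot 2\right)\right) = 36 \left(-42 + 4 \left(17 + 4\right)\right) = 36 \left(-42 + 4 \cdot 21\right) = 36 \left(-42 + 84\right) = 36 \cdot 42 = 1512$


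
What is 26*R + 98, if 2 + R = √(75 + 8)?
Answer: 46 + 26*√83 ≈ 282.87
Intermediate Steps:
R = -2 + √83 (R = -2 + √(75 + 8) = -2 + √83 ≈ 7.1104)
26*R + 98 = 26*(-2 + √83) + 98 = (-52 + 26*√83) + 98 = 46 + 26*√83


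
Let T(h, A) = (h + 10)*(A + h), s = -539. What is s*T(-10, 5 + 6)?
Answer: 0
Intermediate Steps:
T(h, A) = (10 + h)*(A + h)
s*T(-10, 5 + 6) = -539*((-10)² + 10*(5 + 6) + 10*(-10) + (5 + 6)*(-10)) = -539*(100 + 10*11 - 100 + 11*(-10)) = -539*(100 + 110 - 100 - 110) = -539*0 = 0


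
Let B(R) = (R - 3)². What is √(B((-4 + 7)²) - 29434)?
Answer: I*√29398 ≈ 171.46*I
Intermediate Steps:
B(R) = (-3 + R)²
√(B((-4 + 7)²) - 29434) = √((-3 + (-4 + 7)²)² - 29434) = √((-3 + 3²)² - 29434) = √((-3 + 9)² - 29434) = √(6² - 29434) = √(36 - 29434) = √(-29398) = I*√29398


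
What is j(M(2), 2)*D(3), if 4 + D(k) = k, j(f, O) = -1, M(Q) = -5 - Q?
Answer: 1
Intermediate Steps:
D(k) = -4 + k
j(M(2), 2)*D(3) = -(-4 + 3) = -1*(-1) = 1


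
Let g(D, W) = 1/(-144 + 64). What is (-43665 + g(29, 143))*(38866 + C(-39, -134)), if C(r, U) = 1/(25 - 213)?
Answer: -25524145519207/15040 ≈ -1.6971e+9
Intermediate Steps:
C(r, U) = -1/188 (C(r, U) = 1/(-188) = -1/188)
g(D, W) = -1/80 (g(D, W) = 1/(-80) = -1/80)
(-43665 + g(29, 143))*(38866 + C(-39, -134)) = (-43665 - 1/80)*(38866 - 1/188) = -3493201/80*7306807/188 = -25524145519207/15040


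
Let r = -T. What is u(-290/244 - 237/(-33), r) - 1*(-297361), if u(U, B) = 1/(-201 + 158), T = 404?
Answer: 12786522/43 ≈ 2.9736e+5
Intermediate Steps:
r = -404 (r = -1*404 = -404)
u(U, B) = -1/43 (u(U, B) = 1/(-43) = -1/43)
u(-290/244 - 237/(-33), r) - 1*(-297361) = -1/43 - 1*(-297361) = -1/43 + 297361 = 12786522/43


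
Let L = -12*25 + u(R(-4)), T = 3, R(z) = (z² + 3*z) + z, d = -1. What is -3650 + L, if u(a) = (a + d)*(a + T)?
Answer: -3953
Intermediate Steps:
R(z) = z² + 4*z
u(a) = (-1 + a)*(3 + a) (u(a) = (a - 1)*(a + 3) = (-1 + a)*(3 + a))
L = -303 (L = -12*25 + (-3 + (-4*(4 - 4))² + 2*(-4*(4 - 4))) = -300 + (-3 + (-4*0)² + 2*(-4*0)) = -300 + (-3 + 0² + 2*0) = -300 + (-3 + 0 + 0) = -300 - 3 = -303)
-3650 + L = -3650 - 303 = -3953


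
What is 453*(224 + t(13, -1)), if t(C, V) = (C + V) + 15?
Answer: 113703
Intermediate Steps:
t(C, V) = 15 + C + V
453*(224 + t(13, -1)) = 453*(224 + (15 + 13 - 1)) = 453*(224 + 27) = 453*251 = 113703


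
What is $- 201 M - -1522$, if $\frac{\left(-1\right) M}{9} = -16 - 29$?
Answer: $-79883$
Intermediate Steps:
$M = 405$ ($M = - 9 \left(-16 - 29\right) = \left(-9\right) \left(-45\right) = 405$)
$- 201 M - -1522 = \left(-201\right) 405 - -1522 = -81405 + 1522 = -79883$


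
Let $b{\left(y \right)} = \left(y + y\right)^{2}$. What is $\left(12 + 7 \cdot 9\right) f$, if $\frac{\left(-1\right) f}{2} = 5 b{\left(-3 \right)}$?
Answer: $-27000$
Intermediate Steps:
$b{\left(y \right)} = 4 y^{2}$ ($b{\left(y \right)} = \left(2 y\right)^{2} = 4 y^{2}$)
$f = -360$ ($f = - 2 \cdot 5 \cdot 4 \left(-3\right)^{2} = - 2 \cdot 5 \cdot 4 \cdot 9 = - 2 \cdot 5 \cdot 36 = \left(-2\right) 180 = -360$)
$\left(12 + 7 \cdot 9\right) f = \left(12 + 7 \cdot 9\right) \left(-360\right) = \left(12 + 63\right) \left(-360\right) = 75 \left(-360\right) = -27000$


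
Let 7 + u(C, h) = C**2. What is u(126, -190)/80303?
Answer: 15869/80303 ≈ 0.19761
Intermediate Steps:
u(C, h) = -7 + C**2
u(126, -190)/80303 = (-7 + 126**2)/80303 = (-7 + 15876)*(1/80303) = 15869*(1/80303) = 15869/80303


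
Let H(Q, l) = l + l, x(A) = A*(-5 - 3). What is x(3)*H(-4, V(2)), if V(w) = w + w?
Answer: -192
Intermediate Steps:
V(w) = 2*w
x(A) = -8*A (x(A) = A*(-8) = -8*A)
H(Q, l) = 2*l
x(3)*H(-4, V(2)) = (-8*3)*(2*(2*2)) = -48*4 = -24*8 = -192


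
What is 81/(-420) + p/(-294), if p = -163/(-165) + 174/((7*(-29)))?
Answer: -131279/679140 ≈ -0.19330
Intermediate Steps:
p = 151/1155 (p = -163*(-1/165) + 174/(-203) = 163/165 + 174*(-1/203) = 163/165 - 6/7 = 151/1155 ≈ 0.13074)
81/(-420) + p/(-294) = 81/(-420) + (151/1155)/(-294) = 81*(-1/420) + (151/1155)*(-1/294) = -27/140 - 151/339570 = -131279/679140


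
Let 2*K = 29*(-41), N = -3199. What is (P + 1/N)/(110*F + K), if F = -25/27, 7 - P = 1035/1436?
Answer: -778786569/86369653846 ≈ -0.0090169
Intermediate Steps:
P = 9017/1436 (P = 7 - 1035/1436 = 9017/1436 ≈ 6.2793)
F = -25/27 (F = -25*1/27 = -25/27 ≈ -0.92593)
K = -1189/2 (K = (29*(-41))/2 = (1/2)*(-1189) = -1189/2 ≈ -594.50)
(P + 1/N)/(110*F + K) = (9017/1436 + 1/(-3199))/(110*(-25/27) - 1189/2) = (9017/1436 - 1/3199)/(-2750/27 - 1189/2) = 28843947/(4593764*(-37603/54)) = (28843947/4593764)*(-54/37603) = -778786569/86369653846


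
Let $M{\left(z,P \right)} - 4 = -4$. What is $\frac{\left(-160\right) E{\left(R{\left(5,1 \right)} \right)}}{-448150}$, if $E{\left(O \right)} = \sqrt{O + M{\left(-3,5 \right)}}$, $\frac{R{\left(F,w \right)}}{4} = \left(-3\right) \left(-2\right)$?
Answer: $\frac{32 \sqrt{6}}{44815} \approx 0.001749$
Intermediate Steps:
$M{\left(z,P \right)} = 0$ ($M{\left(z,P \right)} = 4 - 4 = 0$)
$R{\left(F,w \right)} = 24$ ($R{\left(F,w \right)} = 4 \left(\left(-3\right) \left(-2\right)\right) = 4 \cdot 6 = 24$)
$E{\left(O \right)} = \sqrt{O}$ ($E{\left(O \right)} = \sqrt{O + 0} = \sqrt{O}$)
$\frac{\left(-160\right) E{\left(R{\left(5,1 \right)} \right)}}{-448150} = \frac{\left(-160\right) \sqrt{24}}{-448150} = - 160 \cdot 2 \sqrt{6} \left(- \frac{1}{448150}\right) = - 320 \sqrt{6} \left(- \frac{1}{448150}\right) = \frac{32 \sqrt{6}}{44815}$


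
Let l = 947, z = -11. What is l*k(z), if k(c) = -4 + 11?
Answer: 6629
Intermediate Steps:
k(c) = 7
l*k(z) = 947*7 = 6629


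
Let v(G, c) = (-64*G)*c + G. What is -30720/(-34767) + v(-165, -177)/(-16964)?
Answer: 21836855225/196595796 ≈ 111.07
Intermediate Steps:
v(G, c) = G - 64*G*c (v(G, c) = -64*G*c + G = G - 64*G*c)
-30720/(-34767) + v(-165, -177)/(-16964) = -30720/(-34767) - 165*(1 - 64*(-177))/(-16964) = -30720*(-1/34767) - 165*(1 + 11328)*(-1/16964) = 10240/11589 - 165*11329*(-1/16964) = 10240/11589 - 1869285*(-1/16964) = 10240/11589 + 1869285/16964 = 21836855225/196595796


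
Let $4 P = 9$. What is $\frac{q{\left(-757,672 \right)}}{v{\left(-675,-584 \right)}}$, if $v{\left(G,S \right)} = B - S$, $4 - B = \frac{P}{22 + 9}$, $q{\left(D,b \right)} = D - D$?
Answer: $0$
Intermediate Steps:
$P = \frac{9}{4}$ ($P = \frac{1}{4} \cdot 9 = \frac{9}{4} \approx 2.25$)
$q{\left(D,b \right)} = 0$
$B = \frac{487}{124}$ ($B = 4 - \frac{1}{22 + 9} \cdot \frac{9}{4} = 4 - \frac{1}{31} \cdot \frac{9}{4} = 4 - \frac{9}{124} = \frac{487}{124} \approx 3.9274$)
$v{\left(G,S \right)} = \frac{487}{124} - S$
$\frac{q{\left(-757,672 \right)}}{v{\left(-675,-584 \right)}} = \frac{0}{\frac{487}{124} - -584} = \frac{0}{\frac{487}{124} + 584} = \frac{0}{\frac{72903}{124}} = 0 \cdot \frac{124}{72903} = 0$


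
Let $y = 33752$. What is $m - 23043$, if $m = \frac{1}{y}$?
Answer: $- \frac{777747335}{33752} \approx -23043.0$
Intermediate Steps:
$m = \frac{1}{33752} \approx 2.9628 \cdot 10^{-5}$
$m - 23043 = \frac{1}{33752} - 23043 = - \frac{777747335}{33752}$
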